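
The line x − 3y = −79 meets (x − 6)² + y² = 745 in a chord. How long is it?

3√10

Express y = (79 + x)/3 and substitute into the circle:
10x² + 50x − 140 = 0  ⟹  x² + 5x − 14 = 0
x = 2 or x = −7, giving (2, 27) and (−7, 24).
Chord length = distance between (2, 27) and (−7, 24) = √90 = 3√10.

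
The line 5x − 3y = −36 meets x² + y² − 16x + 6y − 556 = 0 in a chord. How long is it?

The distance from (8, −3) to the line is 85/√34, and r² = 629.
Chord = 2√(r² − d²) = 2·√(833/2) = 7√34.

7√34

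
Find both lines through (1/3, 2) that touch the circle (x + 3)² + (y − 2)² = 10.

3x + y = 3 and 3x − y = −1

Let a tangent through (1/3, 2) have slope m. Its distance from (−3, 2) must equal √10:
(−10/3m − (0))² = 10(m² + 1)
m² − 9 = 0, so m = −3 or m = 3.
Through (1/3, 2) these give 3x + y = 3 and 3x − y = −1.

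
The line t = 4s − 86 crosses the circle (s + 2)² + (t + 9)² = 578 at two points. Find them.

(15, −26) and (21, −2)

From the line, t = 4s − 86. Substituting:
17s² − 612s + 5355 = 0  ⟹  s² − 36s + 315 = 0
s = 21 or s = 15, giving (21, −2) and (15, −26).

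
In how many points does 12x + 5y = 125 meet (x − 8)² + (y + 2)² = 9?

1

d² = (12·8 + 5·(−2) − (125))²/169 = 9; r² = 9.
Since d² = r², the line is tangent.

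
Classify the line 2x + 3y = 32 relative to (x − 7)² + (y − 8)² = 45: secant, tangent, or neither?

Substituting the line into the circle gives 13x² − 158x + 100 = 0.
Δ = 24964 − 5200 = 19764.
Two real roots: the line is a secant.

secant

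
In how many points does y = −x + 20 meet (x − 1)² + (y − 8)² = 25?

0

Substituting the line into the circle gives 2x² − 26x + 120 = 0.
Discriminant = (−26)² − 4·2·(120) = −284 < 0.
No real roots: the line does not meet the circle.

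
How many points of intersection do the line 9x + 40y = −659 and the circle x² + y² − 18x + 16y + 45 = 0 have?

0

d² = (9·9 + 40·(−8) − (−659))²/1681 = 176400/1681; r² = 100.
Since d² > r², the line lies outside the circle.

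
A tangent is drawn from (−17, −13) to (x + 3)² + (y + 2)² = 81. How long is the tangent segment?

With centre O = (−3, −2), |OP|² = 317 and r² = 81.
The tangent meets the radius at right angles, so tangent² = |PO|² − r² = 317 − 81 = 236.

2√59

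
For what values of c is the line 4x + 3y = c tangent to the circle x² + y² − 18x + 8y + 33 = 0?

c = −16 or c = 64

Tangency holds when the distance from the centre (9, −4) to the line equals the radius 8:
|4·9 + 3·(−4) − c| / √25 = 8
|c − (24)| = 8·5, so c = 64 or c = −16.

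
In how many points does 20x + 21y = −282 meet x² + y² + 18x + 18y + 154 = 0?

0

Substituting the line into the circle gives 841x² + 11658x + 40842 = 0.
Discriminant = (11658)² − 4·841·(40842) = −1483524 < 0.
No real roots: the line does not meet the circle.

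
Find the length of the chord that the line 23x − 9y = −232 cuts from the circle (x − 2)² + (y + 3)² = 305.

Express y = (232 + 23x)/9 and substitute into the circle:
610x² + 11590x + 42700 = 0  ⟹  x² + 19x + 70 = 0
x = −5 or x = −14, giving (−5, 13) and (−14, −10).
|(−5, 13) − (−14, −10)| = √((9)² + (23)²) = √610.

√610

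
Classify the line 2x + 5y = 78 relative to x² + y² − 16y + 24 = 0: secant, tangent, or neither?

Substituting the line into the circle gives 29x² − 152x + 444 = 0.
Discriminant = (−152)² − 4·29·(444) = −28400 < 0.
No real roots: the line does not meet the circle.

neither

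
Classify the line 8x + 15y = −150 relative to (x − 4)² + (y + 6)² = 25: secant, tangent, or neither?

Substituting the line into the circle gives 289x² − 840x + 1575 = 0.
Δ = 705600 − 1820700 = −1115100.
No real roots: the line does not meet the circle.

neither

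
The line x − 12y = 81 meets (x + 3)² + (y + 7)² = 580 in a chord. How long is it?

4√145

Substitute y = (−81 + x)/12:
145x² + 870x − 82215 = 0  ⟹  x² + 6x − 567 = 0
x = 21 or x = −27, giving (21, −5) and (−27, −9).
Chord length = distance between (21, −5) and (−27, −9) = √2320 = 4√145.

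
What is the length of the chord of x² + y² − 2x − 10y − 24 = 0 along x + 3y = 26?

4√10

Express y = (26 − x)/3 and substitute into the circle:
10x² − 40x − 320 = 0  ⟹  x² − 4x − 32 = 0
x = 8 or x = −4, giving (8, 6) and (−4, 10).
|(8, 6) − (−4, 10)| = √((12)² + (−4)²) = 4√10.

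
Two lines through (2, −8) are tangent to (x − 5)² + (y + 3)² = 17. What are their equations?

Let a tangent through (2, −8) have slope m. Its distance from (5, −3) must equal √17:
[m·(3) − (5)]² = 17(m² + 1)
4m² + 15m − 4 = 0, so m = −4 or m = 1/4.
With m = −4: 4x + y = 0. With m = 1/4: x − 4y = 34.

4x + y = 0 and x − 4y = 34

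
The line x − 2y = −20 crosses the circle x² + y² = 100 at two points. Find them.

Express y = (20 + x)/2 and substitute into the circle:
5x² + 40x = 0  ⟹  x² + 8x = 0
x = 0 or x = −8, giving (0, 10) and (−8, 6).

(−8, 6) and (0, 10)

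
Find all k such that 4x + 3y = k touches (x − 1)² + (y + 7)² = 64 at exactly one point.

Tangency holds when the distance from the centre (1, −7) to the line equals the radius 8:
|4·1 + 3·(−7) − k| / √25 = 8
|k − (−17)| = 8·5, so k = 23 or k = −57.

k = −57 or k = 23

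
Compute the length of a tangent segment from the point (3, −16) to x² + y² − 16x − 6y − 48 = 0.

√265

Centre (8, 3), r² = 121. |PO|² = (−5)² + (−19)² = 386.
By the tangent–radius right angle, tangent length = √(|PO|² − r²) = √265.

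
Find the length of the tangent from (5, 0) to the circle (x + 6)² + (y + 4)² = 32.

√105

With centre O = (−6, −4), |OP|² = 137 and r² = 32.
By the tangent–radius right angle, tangent length = √(|PO|² − r²) = √105.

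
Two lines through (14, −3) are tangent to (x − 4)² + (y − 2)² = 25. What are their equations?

4x + 3y = 47 and y = −3

Write the tangent as mx − y + (−3 − m·(14)) = 0 and set its distance from the centre to 5:
(−10m − (5))² = 25(m² + 1)
3m² + 4m = 0, so m = −4/3 or m = 0.
Through (14, −3) these give 4x + 3y = 47 and y = −3.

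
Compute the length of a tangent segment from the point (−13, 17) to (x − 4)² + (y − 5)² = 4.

√429

With centre O = (4, 5), |OP|² = 433 and r² = 4.
The tangent meets the radius at right angles, so tangent² = |PO|² − r² = 433 − 4 = 429.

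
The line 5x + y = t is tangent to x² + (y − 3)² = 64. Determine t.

Tangency holds when the distance from the centre (0, 3) to the line equals the radius 8:
|5·0 + 1·3 − t| / √26 = 8
|t − (3)| = 8√26.

t = 3 ± 8√26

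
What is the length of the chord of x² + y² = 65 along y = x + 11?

3√2

Centre (0, 0), r² = 65. Perpendicular distance d from centre to line = |11| / √2 = 11/√2.
Half the chord is √(r² − d²) = √(9/2), so the full chord is 3√2.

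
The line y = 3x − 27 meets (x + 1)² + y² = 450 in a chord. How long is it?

12√10

Centre (−1, 0), r² = 450. Perpendicular distance d from centre to line = |−30| / √10 = 30/√10.
Half the chord is √(r² − d²) = √(360), so the full chord is 12√10.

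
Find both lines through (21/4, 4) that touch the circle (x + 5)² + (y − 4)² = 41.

Let a tangent through (21/4, 4) have slope m. Its distance from (−5, 4) must equal √41:
(−41/4m − (0))² = 41(m² + 1)
25m² − 16 = 0, so m = −4/5 or m = 4/5.
With m = −4/5: 4x + 5y = 41. With m = 4/5: 4x − 5y = 1.

4x + 5y = 41 and 4x − 5y = 1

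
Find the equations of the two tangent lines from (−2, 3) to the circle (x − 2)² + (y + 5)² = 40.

Let a tangent through (−2, 3) have slope m. Its distance from (2, −5) must equal 2√10:
(4m − (−8))² = 40(m² + 1)
3m² − 8m − 3 = 0, so m = −1/3 or m = 3.
Through (−2, 3) these give x + 3y = 7 and 3x − y = −9.

x + 3y = 7 and 3x − y = −9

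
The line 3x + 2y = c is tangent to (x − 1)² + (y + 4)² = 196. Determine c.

c = −5 ± 14√13

Tangency holds when the distance from the centre (1, −4) to the line equals the radius 14:
|3·1 + 2·(−4) − c| / √13 = 14
|c − (−5)| = 14√13.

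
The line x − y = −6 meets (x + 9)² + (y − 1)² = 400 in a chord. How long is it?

The distance from (−9, 1) to the line is 4/√2, and r² = 400.
Chord = 2√(r² − d²) = 2·√(392) = 28√2.

28√2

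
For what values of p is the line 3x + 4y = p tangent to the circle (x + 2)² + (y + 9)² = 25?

The line touches the circle iff its distance from (−2, −9) is 5:
|3·(−2) + 4·(−9) − p| / √25 = 5
|p − (−42)| = 5·5, so p = −17 or p = −67.

p = −67 or p = −17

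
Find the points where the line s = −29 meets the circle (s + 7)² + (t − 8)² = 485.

(−29, 7) and (−29, 9)

The line gives s = −29. Substituting into the circle:
t² − 16t + 63 = 0
t = 9 or t = 7, giving (−29, 9) and (−29, 7).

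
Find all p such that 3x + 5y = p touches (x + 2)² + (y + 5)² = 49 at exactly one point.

p = −31 ± 7√34

The line touches the circle iff its distance from (−2, −5) is 7:
|3·(−2) + 5·(−5) − p| / √34 = 7
|p − (−31)| = 7√34.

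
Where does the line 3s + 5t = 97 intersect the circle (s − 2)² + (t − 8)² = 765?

Express t = (97 − 3s)/5 and substitute into the circle:
34s² − 442s − 15776 = 0  ⟹  s² − 13s − 464 = 0
s = 29 or s = −16, giving (29, 2) and (−16, 29).

(−16, 29) and (29, 2)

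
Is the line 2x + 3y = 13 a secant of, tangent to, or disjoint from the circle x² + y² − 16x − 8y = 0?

Centre (8, 4), r² = 80. Distance² from centre to line = (15)²/13 = 225/13.
Since d² < r², the line cuts the circle twice.

secant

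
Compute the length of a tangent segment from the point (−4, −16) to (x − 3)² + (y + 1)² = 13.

The centre is (3, −1) and r = √13. The square of the distance from P to the centre is 49 + 225 = 274.
Power of the point: PT² = |PO|² − r² = 261, so PT = 3√29.

3√29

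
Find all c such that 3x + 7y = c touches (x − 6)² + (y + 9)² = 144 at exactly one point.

c = −45 ± 12√58

The line touches the circle iff its distance from (6, −9) is 12:
|3·6 + 7·(−9) − c| / √58 = 12
|c − (−45)| = 12√58.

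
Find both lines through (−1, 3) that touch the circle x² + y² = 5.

A line y − (3) = m(x − (−1)) is tangent when its distance from (0, 0) is √5:
(1m − (−3))² = 5(m² + 1)
2m² − 3m − 2 = 0, so m = 2 or m = −1/2.
With m = 2: 2x − y = −5. With m = −1/2: x + 2y = 5.

2x − y = −5 and x + 2y = 5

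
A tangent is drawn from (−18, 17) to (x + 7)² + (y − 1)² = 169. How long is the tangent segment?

4√13

With centre O = (−7, 1), |OP|² = 377 and r² = 169.
Power of the point: PT² = |PO|² − r² = 208, so PT = 4√13.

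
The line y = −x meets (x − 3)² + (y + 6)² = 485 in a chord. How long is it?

The distance from (3, −6) to the line is 3/√2, and r² = 485.
Chord = 2√(r² − d²) = 2·√(961/2) = 31√2.

31√2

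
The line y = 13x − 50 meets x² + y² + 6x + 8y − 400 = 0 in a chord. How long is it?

3√170

Centre (−3, −4), r² = 425. Perpendicular distance d from centre to line = |−85| / √170 = 85/√170.
Chord = 2√(r² − d²) = 2·√(765/2) = 3√170.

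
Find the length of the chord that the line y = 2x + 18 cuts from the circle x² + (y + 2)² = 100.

Substitute y = 2x + 18:
5x² + 80x + 300 = 0  ⟹  x² + 16x + 60 = 0
x = −6 or x = −10, giving (−6, 6) and (−10, −2).
|(−6, 6) − (−10, −2)| = √((4)² + (8)²) = 4√5.

4√5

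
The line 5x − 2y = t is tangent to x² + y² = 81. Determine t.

t = ±9√29

For a tangent, require d(centre, line) = r = 9.
|5·0 − 2·0 − t| / √29 = 9
|t| = 9√29.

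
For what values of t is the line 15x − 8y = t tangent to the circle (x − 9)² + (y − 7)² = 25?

The line touches the circle iff its distance from (9, 7) is 5:
|15·9 − 8·7 − t| / √289 = 5
|t − (79)| = 5·17, so t = 164 or t = −6.

t = −6 or t = 164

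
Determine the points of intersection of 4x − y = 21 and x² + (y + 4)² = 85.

From the line, y = 4x − 21. Substituting:
17x² − 136x + 204 = 0  ⟹  x² − 8x + 12 = 0
x = 6 or x = 2, giving (6, 3) and (2, −13).

(2, −13) and (6, 3)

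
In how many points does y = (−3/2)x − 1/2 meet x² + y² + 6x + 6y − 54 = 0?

2

Centre (−3, −3), r² = 72. Distance² from centre to line = (−14)²/13 = 196/13.
Since d² < r², the line cuts the circle twice.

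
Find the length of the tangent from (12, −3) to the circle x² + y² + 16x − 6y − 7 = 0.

With centre O = (−8, 3), |OP|² = 436 and r² = 80.
Power of the point: PT² = |PO|² − r² = 356, so PT = 2√89.

2√89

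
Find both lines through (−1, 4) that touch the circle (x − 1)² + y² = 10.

Write the tangent as mx − y + (4 − m·(−1)) = 0 and set its distance from the centre to √10:
(2m − (−4))² = 10(m² + 1)
3m² − 8m − 3 = 0, so m = −1/3 or m = 3.
With m = −1/3: x + 3y = 11. With m = 3: 3x − y = −7.

x + 3y = 11 and 3x − y = −7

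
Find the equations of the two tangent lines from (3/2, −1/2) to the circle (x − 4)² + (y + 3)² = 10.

3x − y = 5 and x − 3y = 3

Let a tangent through (3/2, −1/2) have slope m. Its distance from (4, −3) must equal √10:
[m·(5/2) − (−5/2)]² = 10(m² + 1)
3m² − 10m + 3 = 0, so m = 3 or m = 1/3.
With m = 3: 3x − y = 5. With m = 1/3: x − 3y = 3.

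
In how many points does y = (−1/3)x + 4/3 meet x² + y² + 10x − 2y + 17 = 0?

2

Centre (−5, 1), r² = 9. Distance² from centre to line = (−6)²/10 = 18/5.
Since d² < r², the line cuts the circle twice.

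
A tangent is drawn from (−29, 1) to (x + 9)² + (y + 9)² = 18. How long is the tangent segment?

With centre O = (−9, −9), |OP|² = 500 and r² = 18.
By the tangent–radius right angle, tangent length = √(|PO|² − r²) = √482.

√482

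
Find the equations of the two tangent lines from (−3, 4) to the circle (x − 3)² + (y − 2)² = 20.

x − 2y = −11 and 2x + y = −2

Write the tangent as mx − y + (4 − m·(−3)) = 0 and set its distance from the centre to 2√5:
(6m − (−2))² = 20(m² + 1)
2m² + 3m − 2 = 0, so m = 1/2 or m = −2.
Through (−3, 4) these give x − 2y = −11 and 2x + y = −2.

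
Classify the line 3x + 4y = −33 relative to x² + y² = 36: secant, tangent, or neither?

d² = (3·0 + 4·0 − (−33))²/25 = 1089/25; r² = 36.
Since d² > r², the line lies outside the circle.

neither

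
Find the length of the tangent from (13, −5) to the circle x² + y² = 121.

√73

The centre is (0, 0) and r = 11. The square of the distance from P to the centre is 169 + 25 = 194.
By the tangent–radius right angle, tangent length = √(|PO|² − r²) = √73.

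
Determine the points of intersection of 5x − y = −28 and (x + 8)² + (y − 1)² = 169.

Express y = 5x + 28 and substitute into the circle:
26x² + 286x + 624 = 0  ⟹  x² + 11x + 24 = 0
x = −3 or x = −8, giving (−3, 13) and (−8, −12).

(−8, −12) and (−3, 13)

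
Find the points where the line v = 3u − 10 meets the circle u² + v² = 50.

Substitute v = 3u − 10:
10u² − 60u + 50 = 0  ⟹  u² − 6u + 5 = 0
u = 5 or u = 1, giving (5, 5) and (1, −7).

(1, −7) and (5, 5)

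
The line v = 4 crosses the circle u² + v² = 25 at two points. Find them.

(−3, 4) and (3, 4)

Express v = 4 and substitute into the circle:
u² − 9 = 0
u = 3 or u = −3, giving (3, 4) and (−3, 4).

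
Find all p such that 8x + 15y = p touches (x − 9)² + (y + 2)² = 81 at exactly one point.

p = −111 or p = 195

For a tangent, require d(centre, line) = r = 9.
|8·9 + 15·(−2) − p| / √289 = 9
|p − (42)| = 9·17, so p = 195 or p = −111.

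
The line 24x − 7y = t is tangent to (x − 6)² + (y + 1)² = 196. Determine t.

t = −199 or t = 501

For a tangent, require d(centre, line) = r = 14.
|24·6 − 7·(−1) − t| / √625 = 14
|t − (151)| = 14·25, so t = 501 or t = −199.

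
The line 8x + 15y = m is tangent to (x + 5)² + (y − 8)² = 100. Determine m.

m = −90 or m = 250

For a tangent, require d(centre, line) = r = 10.
|8·(−5) + 15·8 − m| / √289 = 10
|m − (80)| = 10·17, so m = 250 or m = −90.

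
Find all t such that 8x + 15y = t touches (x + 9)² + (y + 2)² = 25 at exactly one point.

Tangency holds when the distance from the centre (−9, −2) to the line equals the radius 5:
|8·(−9) + 15·(−2) − t| / √289 = 5
|t − (−102)| = 5·17, so t = −17 or t = −187.

t = −187 or t = −17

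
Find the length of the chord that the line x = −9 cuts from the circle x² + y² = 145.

Centre (0, 0), r² = 145. Perpendicular distance d from centre to line = |9| / √1 = 9.
Chord = 2√(r² − d²) = 2·√(64) = 16.

16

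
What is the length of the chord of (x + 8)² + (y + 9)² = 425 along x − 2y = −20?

14√5

From the line, y = (20 + x)/2. Substituting:
5x² + 140x = 0  ⟹  x² + 28x = 0
x = 0 or x = −28, giving (0, 10) and (−28, −4).
Chord length = distance between (0, 10) and (−28, −4) = √980 = 14√5.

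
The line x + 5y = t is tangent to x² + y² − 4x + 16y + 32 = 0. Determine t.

For a tangent, require d(centre, line) = r = 6.
|1·2 + 5·(−8) − t| / √26 = 6
|t − (−38)| = 6√26.

t = −38 ± 6√26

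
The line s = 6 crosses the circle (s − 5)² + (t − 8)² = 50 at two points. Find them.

(6, 1) and (6, 15)

The line gives s = 6. Substituting into the circle:
t² − 16t + 15 = 0
t = 15 or t = 1, giving (6, 15) and (6, 1).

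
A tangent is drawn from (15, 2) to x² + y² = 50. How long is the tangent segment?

√179

The centre is (0, 0) and r = 5√2. The square of the distance from P to the centre is 225 + 4 = 229.
By the tangent–radius right angle, tangent length = √(|PO|² − r²) = √179.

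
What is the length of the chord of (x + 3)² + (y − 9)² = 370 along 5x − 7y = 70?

2√74

Centre (−3, 9), r² = 370. Perpendicular distance d from centre to line = |−148| / √74 = 148/√74.
Chord = 2√(r² − d²) = 2·√(74) = 2√74.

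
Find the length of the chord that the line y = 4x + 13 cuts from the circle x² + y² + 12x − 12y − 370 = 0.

Centre (−6, 6), r² = 442. Perpendicular distance d from centre to line = |−17| / √17 = 17/√17.
Chord = 2√(r² − d²) = 2·√(425) = 10√17.

10√17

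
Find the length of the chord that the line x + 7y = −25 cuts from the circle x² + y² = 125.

15√2

From the line, y = (−25 − x)/7. Substituting:
50x² + 50x − 5500 = 0  ⟹  x² + x − 110 = 0
x = 10 or x = −11, giving (10, −5) and (−11, −2).
Chord length = distance between (10, −5) and (−11, −2) = √450 = 15√2.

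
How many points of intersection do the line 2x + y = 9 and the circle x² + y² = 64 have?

Centre (0, 0), r² = 64. Distance² from centre to line = (−9)²/5 = 81/5.
Since d² < r², the line cuts the circle twice.

2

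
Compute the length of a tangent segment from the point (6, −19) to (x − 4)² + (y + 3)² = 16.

With centre O = (4, −3), |OP|² = 260 and r² = 16.
By the tangent–radius right angle, tangent length = √(|PO|² − r²) = √244 = 2√61.

2√61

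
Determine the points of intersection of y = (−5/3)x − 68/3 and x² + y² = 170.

Substitute y = (−68 − 5x)/3:
34x² + 680x + 3094 = 0  ⟹  x² + 20x + 91 = 0
x = −7 or x = −13, giving (−7, −11) and (−13, −1).

(−13, −1) and (−7, −11)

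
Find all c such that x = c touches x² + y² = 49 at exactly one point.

The line touches the circle iff its distance from (0, 0) is 7:
|1·0 + 0·0 − c| / √1 = 7
|c| = 7, so c = 7 or c = −7.

c = −7 or c = 7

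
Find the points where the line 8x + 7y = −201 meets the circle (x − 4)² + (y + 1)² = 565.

From the line, y = (−201 − 8x)/7. Substituting:
113x² + 2712x + 10735 = 0  ⟹  x² + 24x + 95 = 0
x = −5 or x = −19, giving (−5, −23) and (−19, −7).

(−19, −7) and (−5, −23)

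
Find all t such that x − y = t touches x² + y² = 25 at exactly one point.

The line touches the circle iff its distance from (0, 0) is 5:
|1·0 − 1·0 − t| / √2 = 5
|t| = 5√2.

t = ±5√2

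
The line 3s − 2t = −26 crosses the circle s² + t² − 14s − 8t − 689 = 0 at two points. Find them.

Express t = (26 + 3s)/2 and substitute into the circle:
13s² + 52s − 2496 = 0  ⟹  s² + 4s − 192 = 0
s = 12 or s = −16, giving (12, 31) and (−16, −11).

(−16, −11) and (12, 31)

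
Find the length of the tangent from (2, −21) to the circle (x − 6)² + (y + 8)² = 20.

√165

With centre O = (6, −8), |OP|² = 185 and r² = 20.
Power of the point: PT² = |PO|² − r² = 165, so PT = √165.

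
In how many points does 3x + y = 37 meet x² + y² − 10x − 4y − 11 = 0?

1

Substituting the line into the circle gives 10x² − 220x + 1210 = 0.
Discriminant = (−220)² − 4·10·(1210) = 0.
A repeated root: the line is tangent.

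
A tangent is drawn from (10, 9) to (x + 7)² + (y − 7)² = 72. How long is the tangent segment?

√221

The centre is (−7, 7) and r = 6√2. The square of the distance from P to the centre is 289 + 4 = 293.
By the tangent–radius right angle, tangent length = √(|PO|² − r²) = √221.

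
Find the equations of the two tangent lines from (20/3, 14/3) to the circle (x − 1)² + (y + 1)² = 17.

x − 4y = −12 and 4x − y = 22

Write the tangent as mx − y + (14/3 − m·(20/3)) = 0 and set its distance from the centre to √17:
[m·(−17/3) − (−17/3)]² = 17(m² + 1)
4m² − 17m + 4 = 0, so m = 1/4 or m = 4.
With m = 1/4: x − 4y = −12. With m = 4: 4x − y = 22.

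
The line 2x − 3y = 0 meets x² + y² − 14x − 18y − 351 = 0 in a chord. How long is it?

12√13

Centre (7, 9), r² = 481. Perpendicular distance d from centre to line = |−13| / √13 = 13/√13.
Chord = 2√(r² − d²) = 2·√(468) = 12√13.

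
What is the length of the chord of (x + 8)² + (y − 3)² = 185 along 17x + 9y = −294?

√370

From the line, y = (−294 − 17x)/9. Substituting:
370x² + 12210x + 93240 = 0  ⟹  x² + 33x + 252 = 0
x = −12 or x = −21, giving (−12, −10) and (−21, 7).
Chord length = distance between (−12, −10) and (−21, 7) = √370 = √370.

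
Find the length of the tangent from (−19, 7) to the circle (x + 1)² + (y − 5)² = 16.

The centre is (−1, 5) and r = 4. The square of the distance from P to the centre is 324 + 4 = 328.
The tangent meets the radius at right angles, so tangent² = |PO|² − r² = 328 − 16 = 312.

2√78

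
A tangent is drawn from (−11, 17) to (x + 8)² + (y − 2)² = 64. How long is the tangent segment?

The centre is (−8, 2) and r = 8. The square of the distance from P to the centre is 9 + 225 = 234.
Power of the point: PT² = |PO|² − r² = 170, so PT = √170.

√170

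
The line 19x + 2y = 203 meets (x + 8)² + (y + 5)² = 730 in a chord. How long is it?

From the line, y = (203 − 19x)/2. Substituting:
365x² − 8030x + 42705 = 0  ⟹  x² − 22x + 117 = 0
x = 13 or x = 9, giving (13, −22) and (9, 16).
Chord length = distance between (13, −22) and (9, 16) = √1460 = 2√365.

2√365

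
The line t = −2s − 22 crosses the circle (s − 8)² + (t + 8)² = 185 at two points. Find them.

(−5, −12) and (−3, −16)

Express t = −2s − 22 and substitute into the circle:
5s² + 40s + 75 = 0  ⟹  s² + 8s + 15 = 0
s = −3 or s = −5, giving (−3, −16) and (−5, −12).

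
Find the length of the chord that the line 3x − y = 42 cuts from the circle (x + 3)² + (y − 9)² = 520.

8√10

The distance from (−3, 9) to the line is 60/√10, and r² = 520.
Chord = 2√(r² − d²) = 2·√(160) = 8√10.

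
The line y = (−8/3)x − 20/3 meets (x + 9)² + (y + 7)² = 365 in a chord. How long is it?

Substitute y = (−20 − 8x)/3:
73x² + 146x − 2555 = 0  ⟹  x² + 2x − 35 = 0
x = 5 or x = −7, giving (5, −20) and (−7, 12).
Chord length = distance between (5, −20) and (−7, 12) = √1168 = 4√73.

4√73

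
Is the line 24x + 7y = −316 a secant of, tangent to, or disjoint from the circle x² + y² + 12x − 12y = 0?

Centre (−6, 6), r² = 72. Distance² from centre to line = (214)²/625 = 45796/625.
Since d² > r², the line lies outside the circle.

disjoint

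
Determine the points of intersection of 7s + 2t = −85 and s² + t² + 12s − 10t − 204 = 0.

(−17, 17) and (−9, −11)

Express t = (−85 − 7s)/2 and substitute into the circle:
53s² + 1378s + 8109 = 0  ⟹  s² + 26s + 153 = 0
s = −9 or s = −17, giving (−9, −11) and (−17, 17).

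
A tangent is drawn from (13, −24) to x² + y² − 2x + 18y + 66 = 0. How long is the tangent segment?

With centre O = (1, −9), |OP|² = 369 and r² = 16.
By the tangent–radius right angle, tangent length = √(|PO|² − r²) = √353.

√353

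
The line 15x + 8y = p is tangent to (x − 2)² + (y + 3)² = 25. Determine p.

Tangency holds when the distance from the centre (2, −3) to the line equals the radius 5:
|15·2 + 8·(−3) − p| / √289 = 5
|p − (6)| = 5·17, so p = 91 or p = −79.

p = −79 or p = 91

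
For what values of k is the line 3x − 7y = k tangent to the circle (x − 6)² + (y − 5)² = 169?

Tangency holds when the distance from the centre (6, 5) to the line equals the radius 13:
|3·6 − 7·5 − k| / √58 = 13
|k − (−17)| = 13√58.

k = −17 ± 13√58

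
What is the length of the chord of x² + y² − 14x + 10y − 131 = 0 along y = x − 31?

7√2

From the line, y = x − 31. Substituting:
2x² − 66x + 520 = 0  ⟹  x² − 33x + 260 = 0
x = 20 or x = 13, giving (20, −11) and (13, −18).
Chord length = distance between (20, −11) and (13, −18) = √98 = 7√2.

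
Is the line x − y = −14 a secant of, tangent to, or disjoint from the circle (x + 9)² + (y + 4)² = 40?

d² = (1·(−9) − 1·(−4) − (−14))²/2 = 81/2; r² = 40.
Since d² > r², the line lies outside the circle.

disjoint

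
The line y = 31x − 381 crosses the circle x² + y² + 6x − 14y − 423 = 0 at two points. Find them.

(12, −9) and (13, 22)

From the line, y = 31x − 381. Substituting:
962x² − 24050x + 150072 = 0  ⟹  x² − 25x + 156 = 0
x = 13 or x = 12, giving (13, 22) and (12, −9).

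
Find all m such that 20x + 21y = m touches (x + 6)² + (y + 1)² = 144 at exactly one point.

m = −489 or m = 207

Tangency holds when the distance from the centre (−6, −1) to the line equals the radius 12:
|20·(−6) + 21·(−1) − m| / √841 = 12
|m − (−141)| = 12·29, so m = 207 or m = −489.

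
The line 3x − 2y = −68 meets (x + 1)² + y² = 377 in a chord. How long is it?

Substitute y = (68 + 3x)/2:
13x² + 416x + 3120 = 0  ⟹  x² + 32x + 240 = 0
x = −12 or x = −20, giving (−12, 16) and (−20, 4).
|(−12, 16) − (−20, 4)| = √((8)² + (12)²) = 4√13.

4√13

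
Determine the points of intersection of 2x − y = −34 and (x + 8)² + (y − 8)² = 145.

(−17, 0) and (−7, 20)

Express y = 2x + 34 and substitute into the circle:
5x² + 120x + 595 = 0  ⟹  x² + 24x + 119 = 0
x = −7 or x = −17, giving (−7, 20) and (−17, 0).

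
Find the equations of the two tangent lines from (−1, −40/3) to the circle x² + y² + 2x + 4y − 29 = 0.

A line y − (−40/3) = m(x − (−1)) is tangent when its distance from (−1, −2) is √34:
(0m − (34/3))² = 34(m² + 1)
9m² − 25 = 0, so m = 5/3 or m = −5/3.
With m = 5/3: 5x − 3y = 35. With m = −5/3: 5x + 3y = −45.

5x − 3y = 35 and 5x + 3y = −45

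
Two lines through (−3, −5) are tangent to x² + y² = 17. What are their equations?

Let a tangent through (−3, −5) have slope m. Its distance from (0, 0) must equal √17:
(3m − (5))² = 17(m² + 1)
4m² + 15m − 4 = 0, so m = −4 or m = 1/4.
With m = −4: 4x + y = −17. With m = 1/4: x − 4y = 17.

4x + y = −17 and x − 4y = 17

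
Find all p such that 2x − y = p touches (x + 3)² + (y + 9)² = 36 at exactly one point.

p = 3 ± 6√5

The line touches the circle iff its distance from (−3, −9) is 6:
|2·(−3) − 1·(−9) − p| / √5 = 6
|p − (3)| = 6√5.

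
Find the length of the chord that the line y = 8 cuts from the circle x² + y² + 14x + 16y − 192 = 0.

14

The distance from (−7, −8) to the line is 16, and r² = 305.
Half the chord is √(r² − d²) = √(49), so the full chord is 14.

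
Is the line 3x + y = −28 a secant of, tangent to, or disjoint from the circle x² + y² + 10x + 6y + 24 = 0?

tangent

Centre (−5, −3), r² = 10. Distance² from centre to line = (10)²/10 = 10.
Since d² = r², the line is tangent.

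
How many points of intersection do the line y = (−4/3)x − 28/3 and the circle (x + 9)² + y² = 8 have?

2

Substituting the line into the circle gives 25x² + 386x + 1441 = 0.
Discriminant = (386)² − 4·25·(1441) = 4896 > 0.
Two real roots: the line is a secant.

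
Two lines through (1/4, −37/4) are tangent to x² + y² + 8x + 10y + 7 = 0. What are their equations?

3x − 5y = 47 and 5x − 3y = 29

Write the tangent as mx − y + (−37/4 − m·(1/4)) = 0 and set its distance from the centre to √34:
(−17/4m − (17/4))² = 34(m² + 1)
15m² − 34m + 15 = 0, so m = 3/5 or m = 5/3.
With m = 3/5: 3x − 5y = 47. With m = 5/3: 5x − 3y = 29.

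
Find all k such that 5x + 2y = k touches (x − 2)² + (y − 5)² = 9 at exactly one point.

k = 20 ± 3√29

For a tangent, require d(centre, line) = r = 3.
|5·2 + 2·5 − k| / √29 = 3
|k − (20)| = 3√29.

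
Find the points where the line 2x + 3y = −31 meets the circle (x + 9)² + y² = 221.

Substitute y = (−31 − 2x)/3:
13x² + 286x − 299 = 0  ⟹  x² + 22x − 23 = 0
x = 1 or x = −23, giving (1, −11) and (−23, 5).

(−23, 5) and (1, −11)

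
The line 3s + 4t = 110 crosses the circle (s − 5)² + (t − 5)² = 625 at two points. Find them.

Substitute t = (110 − 3s)/4:
25s² − 700s − 1500 = 0  ⟹  s² − 28s − 60 = 0
s = 30 or s = −2, giving (30, 5) and (−2, 29).

(−2, 29) and (30, 5)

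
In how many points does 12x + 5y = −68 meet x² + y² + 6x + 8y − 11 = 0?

d² = (12·(−3) + 5·(−4) − (−68))²/169 = 144/169; r² = 36.
Since d² < r², the line cuts the circle twice.

2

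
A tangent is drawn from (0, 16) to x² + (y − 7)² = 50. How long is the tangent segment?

√31

Centre (0, 7), r² = 50. |PO|² = (0)² + (9)² = 81.
Power of the point: PT² = |PO|² − r² = 31, so PT = √31.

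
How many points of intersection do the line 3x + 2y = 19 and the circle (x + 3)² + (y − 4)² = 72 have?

Substituting the line into the circle gives 13x² − 42x − 131 = 0.
Discriminant = (−42)² − 4·13·(−131) = 8576 > 0.
Two real roots: the line is a secant.

2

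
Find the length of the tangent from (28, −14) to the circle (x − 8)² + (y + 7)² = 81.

4√23

With centre O = (8, −7), |OP|² = 449 and r² = 81.
The tangent meets the radius at right angles, so tangent² = |PO|² − r² = 449 − 81 = 368.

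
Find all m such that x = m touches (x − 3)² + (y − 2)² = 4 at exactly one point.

The line touches the circle iff its distance from (3, 2) is 2:
|1·3 + 0·2 − m| / √1 = 2
|m − (3)| = 2, so m = 5 or m = 1.

m = 1 or m = 5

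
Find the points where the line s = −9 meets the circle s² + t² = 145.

(−9, −8) and (−9, 8)

The line gives s = −9. Substituting into the circle:
t² − 64 = 0
t = 8 or t = −8, giving (−9, 8) and (−9, −8).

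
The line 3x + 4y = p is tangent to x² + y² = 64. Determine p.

The line touches the circle iff its distance from (0, 0) is 8:
|3·0 + 4·0 − p| / √25 = 8
|p| = 8·5, so p = 40 or p = −40.

p = −40 or p = 40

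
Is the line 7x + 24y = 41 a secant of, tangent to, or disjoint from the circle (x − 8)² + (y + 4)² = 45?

Substituting the line into the circle gives 625x² − 11134x + 29713 = 0.
Δ = 123965956 − 74282500 = 49683456.
Two real roots: the line is a secant.

secant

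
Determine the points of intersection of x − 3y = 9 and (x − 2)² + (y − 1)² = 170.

Express y = (−9 + x)/3 and substitute into the circle:
10x² − 60x − 1350 = 0  ⟹  x² − 6x − 135 = 0
x = 15 or x = −9, giving (15, 2) and (−9, −6).

(−9, −6) and (15, 2)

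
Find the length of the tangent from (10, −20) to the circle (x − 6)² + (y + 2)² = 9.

√331

With centre O = (6, −2), |OP|² = 340 and r² = 9.
The tangent meets the radius at right angles, so tangent² = |PO|² − r² = 340 − 9 = 331.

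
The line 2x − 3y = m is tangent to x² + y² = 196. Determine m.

m = ±14√13

For a tangent, require d(centre, line) = r = 14.
|2·0 − 3·0 − m| / √13 = 14
|m| = 14√13.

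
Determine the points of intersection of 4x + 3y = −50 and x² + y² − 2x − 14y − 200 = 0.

Substitute y = (−50 − 4x)/3:
25x² + 550x + 2800 = 0  ⟹  x² + 22x + 112 = 0
x = −8 or x = −14, giving (−8, −6) and (−14, 2).

(−14, 2) and (−8, −6)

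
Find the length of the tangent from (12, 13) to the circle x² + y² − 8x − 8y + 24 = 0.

Centre (4, 4), r² = 8. |PO|² = (8)² + (9)² = 145.
By the tangent–radius right angle, tangent length = √(|PO|² − r²) = √137.

√137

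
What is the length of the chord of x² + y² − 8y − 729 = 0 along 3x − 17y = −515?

√298

The distance from (0, 4) to the line is 447/√298, and r² = 745.
Chord = 2√(r² − d²) = 2·√(149/2) = √298.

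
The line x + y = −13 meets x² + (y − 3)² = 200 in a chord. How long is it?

Substitute y = −x − 13:
2x² + 32x + 56 = 0  ⟹  x² + 16x + 28 = 0
x = −2 or x = −14, giving (−2, −11) and (−14, 1).
Chord length = distance between (−2, −11) and (−14, 1) = √288 = 12√2.

12√2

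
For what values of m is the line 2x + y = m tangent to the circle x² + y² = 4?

m = ±2√5

For a tangent, require d(centre, line) = r = 2.
|2·0 + 1·0 − m| / √5 = 2
|m| = 2√5.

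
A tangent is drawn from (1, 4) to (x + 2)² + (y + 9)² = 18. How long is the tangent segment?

The centre is (−2, −9) and r = 3√2. The square of the distance from P to the centre is 9 + 169 = 178.
The tangent meets the radius at right angles, so tangent² = |PO|² − r² = 178 − 18 = 160.

4√10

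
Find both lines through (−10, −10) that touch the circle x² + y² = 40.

Let a tangent through (−10, −10) have slope m. Its distance from (0, 0) must equal 2√10:
[m·(10) − (10)]² = 40(m² + 1)
3m² − 10m + 3 = 0, so m = 1/3 or m = 3.
With m = 1/3: x − 3y = 20. With m = 3: 3x − y = −20.

x − 3y = 20 and 3x − y = −20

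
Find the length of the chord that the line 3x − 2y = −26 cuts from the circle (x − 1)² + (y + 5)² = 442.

10√13

Centre (1, −5), r² = 442. Perpendicular distance d from centre to line = |39| / √13 = 39/√13.
Chord = 2√(r² − d²) = 2·√(325) = 10√13.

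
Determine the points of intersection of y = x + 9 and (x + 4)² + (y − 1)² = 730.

(−25, −16) and (13, 22)

Express y = x + 9 and substitute into the circle:
2x² + 24x − 650 = 0  ⟹  x² + 12x − 325 = 0
x = 13 or x = −25, giving (13, 22) and (−25, −16).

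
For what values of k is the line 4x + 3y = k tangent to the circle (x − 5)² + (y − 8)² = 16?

Tangency holds when the distance from the centre (5, 8) to the line equals the radius 4:
|4·5 + 3·8 − k| / √25 = 4
|k − (44)| = 4·5, so k = 64 or k = 24.

k = 24 or k = 64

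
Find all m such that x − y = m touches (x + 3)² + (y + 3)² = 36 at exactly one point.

For a tangent, require d(centre, line) = r = 6.
|1·(−3) − 1·(−3) − m| / √2 = 6
|m| = 6√2.

m = ±6√2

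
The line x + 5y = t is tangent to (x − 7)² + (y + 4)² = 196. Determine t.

t = −13 ± 14√26

For a tangent, require d(centre, line) = r = 14.
|1·7 + 5·(−4) − t| / √26 = 14
|t − (−13)| = 14√26.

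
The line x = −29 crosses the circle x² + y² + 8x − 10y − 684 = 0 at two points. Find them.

The line gives x = −29. Substituting into the circle:
y² − 10y − 75 = 0
y = 15 or y = −5, giving (−29, 15) and (−29, −5).

(−29, −5) and (−29, 15)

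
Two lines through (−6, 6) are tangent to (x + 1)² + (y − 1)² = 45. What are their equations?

x − 2y = −18 and 2x − y = −18

Let a tangent through (−6, 6) have slope m. Its distance from (−1, 1) must equal 3√5:
(5m − (−5))² = 45(m² + 1)
2m² − 5m + 2 = 0, so m = 1/2 or m = 2.
Through (−6, 6) these give x − 2y = −18 and 2x − y = −18.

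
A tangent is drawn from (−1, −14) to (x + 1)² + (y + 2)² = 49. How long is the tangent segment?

Centre (−1, −2), r² = 49. |PO|² = (0)² + (−12)² = 144.
By the tangent–radius right angle, tangent length = √(|PO|² − r²) = √95.

√95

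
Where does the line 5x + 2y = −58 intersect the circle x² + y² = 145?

(−12, 1) and (−8, −9)

Substitute y = (−58 − 5x)/2:
29x² + 580x + 2784 = 0  ⟹  x² + 20x + 96 = 0
x = −8 or x = −12, giving (−8, −9) and (−12, 1).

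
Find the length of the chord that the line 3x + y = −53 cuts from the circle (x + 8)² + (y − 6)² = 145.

From the line, y = −3x − 53. Substituting:
10x² + 370x + 3400 = 0  ⟹  x² + 37x + 340 = 0
x = −17 or x = −20, giving (−17, −2) and (−20, 7).
Chord length = distance between (−17, −2) and (−20, 7) = √90 = 3√10.

3√10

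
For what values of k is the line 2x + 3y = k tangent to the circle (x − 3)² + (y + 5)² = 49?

k = −9 ± 7√13

Tangency holds when the distance from the centre (3, −5) to the line equals the radius 7:
|2·3 + 3·(−5) − k| / √13 = 7
|k − (−9)| = 7√13.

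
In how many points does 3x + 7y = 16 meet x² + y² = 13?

Substituting the line into the circle gives 58x² − 96x − 381 = 0.
Δ = 9216 − (−88392) = 97608.
Two real roots: the line is a secant.

2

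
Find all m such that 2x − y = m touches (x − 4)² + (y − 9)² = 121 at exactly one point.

m = −1 ± 11√5

For a tangent, require d(centre, line) = r = 11.
|2·4 − 1·9 − m| / √5 = 11
|m − (−1)| = 11√5.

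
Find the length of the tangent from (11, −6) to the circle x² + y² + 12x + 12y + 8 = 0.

Centre (−6, −6), r² = 64. |PO|² = (17)² + (0)² = 289.
The tangent meets the radius at right angles, so tangent² = |PO|² − r² = 289 − 64 = 225.

15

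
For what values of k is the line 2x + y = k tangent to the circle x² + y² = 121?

k = ±11√5

Tangency holds when the distance from the centre (0, 0) to the line equals the radius 11:
|2·0 + 1·0 − k| / √5 = 11
|k| = 11√5.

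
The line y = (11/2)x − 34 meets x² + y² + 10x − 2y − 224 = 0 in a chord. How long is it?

Substitute y = (−68 + 11x)/2:
125x² − 1500x + 4000 = 0  ⟹  x² − 12x + 32 = 0
x = 8 or x = 4, giving (8, 10) and (4, −12).
|(8, 10) − (4, −12)| = √((4)² + (22)²) = 10√5.

10√5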